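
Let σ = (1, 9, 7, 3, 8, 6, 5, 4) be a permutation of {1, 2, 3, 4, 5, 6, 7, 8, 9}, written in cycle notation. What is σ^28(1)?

8

1 lies in the 8-cycle (1, 9, 7, 3, 8, 6, 5, 4).
Since the cycle has length 8, σ^28 acts on it the same as σ^4 (28 mod 8 = 4).
Stepping 4 places around the cycle: 1 → 9 → 7 → 3 → 8.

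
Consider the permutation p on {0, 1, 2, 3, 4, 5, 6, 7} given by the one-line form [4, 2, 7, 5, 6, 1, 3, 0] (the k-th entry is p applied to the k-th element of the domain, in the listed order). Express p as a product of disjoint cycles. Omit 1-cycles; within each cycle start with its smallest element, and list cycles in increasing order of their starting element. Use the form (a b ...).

Start at 0 and follow images: 0 → 4 → 6 → 3 → 5 → 1 → 2 → 7 → 0, giving the cycle (0 4 6 3 5 1 2 7).
Repeating from the next unused element and collecting all non-trivial cycles gives (0 4 6 3 5 1 2 7).

(0 4 6 3 5 1 2 7)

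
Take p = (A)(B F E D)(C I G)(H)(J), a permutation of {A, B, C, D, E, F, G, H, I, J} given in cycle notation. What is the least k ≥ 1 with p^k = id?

12

The cycle type of p is (4, 3, 1, 1, 1).
The order is lcm(4, 3) = 12.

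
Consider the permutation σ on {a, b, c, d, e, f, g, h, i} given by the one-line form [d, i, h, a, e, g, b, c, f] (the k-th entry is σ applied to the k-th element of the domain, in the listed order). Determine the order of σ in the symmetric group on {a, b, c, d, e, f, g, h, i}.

The disjoint-cycle form of σ has cycle lengths 4, 2, 2, 1.
The order of σ is the least common multiple of its cycle lengths: lcm(4, 2, 2) = 4.

4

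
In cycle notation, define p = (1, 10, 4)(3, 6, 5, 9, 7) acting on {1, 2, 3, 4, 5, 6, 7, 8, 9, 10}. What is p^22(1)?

10

1 lies in the 3-cycle (1, 10, 4).
Since the cycle has length 3, p^22 acts on it the same as p^1 (22 mod 3 = 1).
Stepping 1 place around the cycle: 1 → 10.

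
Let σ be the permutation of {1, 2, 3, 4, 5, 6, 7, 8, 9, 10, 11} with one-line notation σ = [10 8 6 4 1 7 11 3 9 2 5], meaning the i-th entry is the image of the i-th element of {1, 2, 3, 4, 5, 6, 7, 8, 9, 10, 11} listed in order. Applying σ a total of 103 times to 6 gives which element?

Tracing 6 → 7 → … returns to 6 after 9 steps, so 6 lies in a 9-cycle (1 10 2 8 3 6 7 11 5).
On a 9-cycle, σ^9 is the identity, so σ^103 = σ^4 there (103 ≡ 4 mod 9).
Stepping 4 places around the cycle: 6 → 7 → 11 → 5 → 1.

1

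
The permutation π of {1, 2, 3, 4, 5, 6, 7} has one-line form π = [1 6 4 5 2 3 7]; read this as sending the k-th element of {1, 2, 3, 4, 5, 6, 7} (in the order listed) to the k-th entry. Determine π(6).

6 is element number 6 of the domain, and entry number 6 of the one-line form is 3, so π(6) = 3.

3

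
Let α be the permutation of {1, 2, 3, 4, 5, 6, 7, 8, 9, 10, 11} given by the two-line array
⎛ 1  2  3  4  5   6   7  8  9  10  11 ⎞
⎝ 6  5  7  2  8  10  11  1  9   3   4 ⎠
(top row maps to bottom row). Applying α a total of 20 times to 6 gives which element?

6

Tracing 6 → 10 → … returns to 6 after 10 steps, so 6 lies in a 10-cycle (1 6 10 3 7 11 4 2 5 8).
On a 10-cycle, α^10 is the identity, so α^20 = α^0 there (20 ≡ 0 mod 10).
So α^20(6) = 6.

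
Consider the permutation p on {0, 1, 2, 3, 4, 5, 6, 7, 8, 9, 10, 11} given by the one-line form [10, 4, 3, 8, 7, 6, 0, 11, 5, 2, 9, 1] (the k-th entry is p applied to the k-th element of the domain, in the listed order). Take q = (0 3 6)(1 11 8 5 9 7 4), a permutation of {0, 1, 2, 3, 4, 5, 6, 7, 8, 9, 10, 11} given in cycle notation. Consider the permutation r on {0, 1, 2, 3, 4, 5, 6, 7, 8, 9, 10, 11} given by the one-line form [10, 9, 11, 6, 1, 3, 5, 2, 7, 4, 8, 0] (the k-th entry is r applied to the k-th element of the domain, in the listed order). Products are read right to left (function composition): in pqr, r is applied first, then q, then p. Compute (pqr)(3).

10

Apply the permutations in order: r(3) = 6, then q(6) = 0, then p(0) = 10. So (pqr)(3) = 10.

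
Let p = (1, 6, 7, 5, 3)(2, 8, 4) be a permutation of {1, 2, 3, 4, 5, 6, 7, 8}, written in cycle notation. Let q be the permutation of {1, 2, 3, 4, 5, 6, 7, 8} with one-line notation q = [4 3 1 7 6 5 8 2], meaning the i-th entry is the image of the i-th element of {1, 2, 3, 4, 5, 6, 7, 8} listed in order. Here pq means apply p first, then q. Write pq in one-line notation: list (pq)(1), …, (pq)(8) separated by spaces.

(pq)(x) = q(p(x)). Computing each image: q(p(1)) = q(6) = 5, q(p(2)) = q(8) = 2, q(p(3)) = q(1) = 4, q(p(4)) = q(2) = 3, q(p(5)) = q(3) = 1, q(p(6)) = q(7) = 8, q(p(7)) = q(5) = 6, q(p(8)) = q(4) = 7.
Hence pq = [5 2 4 3 1 8 6 7].

5 2 4 3 1 8 6 7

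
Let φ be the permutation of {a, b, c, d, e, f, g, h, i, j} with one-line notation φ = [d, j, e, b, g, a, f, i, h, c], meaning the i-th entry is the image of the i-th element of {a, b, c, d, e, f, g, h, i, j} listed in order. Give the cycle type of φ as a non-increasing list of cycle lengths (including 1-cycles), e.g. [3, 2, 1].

The disjoint cycles are (a, d, b, j, c, e, g, f)(h, i), with lengths 8, 2 in non-increasing order.

[8, 2]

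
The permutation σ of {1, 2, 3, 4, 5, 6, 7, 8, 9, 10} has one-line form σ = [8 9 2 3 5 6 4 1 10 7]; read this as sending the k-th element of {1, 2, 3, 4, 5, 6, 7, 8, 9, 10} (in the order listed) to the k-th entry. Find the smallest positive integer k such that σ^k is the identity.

Writing σ as disjoint cycles, the cycle lengths are 6, 2, 1, 1.
Since disjoint cycles commute, ord(σ) = lcm(6, 2) = 6.

6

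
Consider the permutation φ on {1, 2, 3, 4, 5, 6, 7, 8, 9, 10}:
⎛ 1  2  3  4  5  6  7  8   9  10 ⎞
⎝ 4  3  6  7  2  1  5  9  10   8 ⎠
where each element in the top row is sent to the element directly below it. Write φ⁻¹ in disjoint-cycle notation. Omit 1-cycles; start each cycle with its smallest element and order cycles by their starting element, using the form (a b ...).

(1 6 3 2 5 7 4)(8 10 9)

First write φ in disjoint cycles: (1 4 7 5 2 3 6)(8 9 10).
The inverse reverses every cycle; in canonical form, φ⁻¹ = (1 6 3 2 5 7 4)(8 10 9).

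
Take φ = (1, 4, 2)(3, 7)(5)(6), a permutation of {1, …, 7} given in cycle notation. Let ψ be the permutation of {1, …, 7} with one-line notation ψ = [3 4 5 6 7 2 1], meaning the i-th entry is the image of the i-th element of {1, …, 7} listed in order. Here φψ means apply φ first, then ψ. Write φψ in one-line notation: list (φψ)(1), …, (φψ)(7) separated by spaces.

6 3 1 4 7 2 5

For each element, apply φ then ψ: 1 → 4 → 6; 2 → 1 → 3; 3 → 7 → 1; 4 → 2 → 4; 5 → 5 → 7; 6 → 6 → 2; 7 → 3 → 5.
So φψ in one-line form is 6 3 1 4 7 2 5.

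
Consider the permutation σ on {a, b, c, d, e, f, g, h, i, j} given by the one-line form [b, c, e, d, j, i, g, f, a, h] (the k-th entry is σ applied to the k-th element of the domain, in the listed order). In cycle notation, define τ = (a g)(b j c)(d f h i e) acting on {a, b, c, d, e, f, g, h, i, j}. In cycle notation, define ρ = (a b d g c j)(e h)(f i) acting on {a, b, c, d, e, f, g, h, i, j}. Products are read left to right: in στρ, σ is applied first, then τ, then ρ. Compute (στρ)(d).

i

Chase d: σ(d) = d; τ(d) = f; ρ(f) = i. Hence (στρ)(d) = i.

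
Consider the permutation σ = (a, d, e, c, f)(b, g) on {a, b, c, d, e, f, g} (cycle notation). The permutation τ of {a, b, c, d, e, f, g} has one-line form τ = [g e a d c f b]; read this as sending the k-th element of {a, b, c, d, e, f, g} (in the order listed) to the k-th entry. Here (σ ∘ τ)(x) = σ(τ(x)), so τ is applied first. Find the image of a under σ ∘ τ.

τ(a) = g, then σ(g) = b; composing gives (σ ∘ τ)(a) = b.

b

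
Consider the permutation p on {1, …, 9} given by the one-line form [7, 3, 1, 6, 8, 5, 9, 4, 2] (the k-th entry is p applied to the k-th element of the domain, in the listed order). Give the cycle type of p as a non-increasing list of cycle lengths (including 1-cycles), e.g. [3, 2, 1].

[5, 4]

The disjoint cycles are (1 7 9 2 3)(4 6 5 8), with lengths 5, 4 in non-increasing order.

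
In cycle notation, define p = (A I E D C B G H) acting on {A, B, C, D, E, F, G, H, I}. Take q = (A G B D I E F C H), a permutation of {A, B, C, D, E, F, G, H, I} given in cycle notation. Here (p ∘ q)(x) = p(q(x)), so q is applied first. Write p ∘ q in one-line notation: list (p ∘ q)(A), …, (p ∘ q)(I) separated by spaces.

Chase each element through q then p: A → G → H; B → D → C; C → H → A; D → I → E; E → F → F; F → C → B; G → B → G; H → A → I; I → E → D.
So p ∘ q in one-line form is H C A E F B G I D.

H C A E F B G I D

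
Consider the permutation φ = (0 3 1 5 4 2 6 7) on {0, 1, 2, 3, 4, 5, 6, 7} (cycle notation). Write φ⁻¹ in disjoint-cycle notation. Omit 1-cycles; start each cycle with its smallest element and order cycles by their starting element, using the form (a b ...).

The inverse reverses each cycle.
Reversing each cycle of φ and rotating so the smallest element leads gives (0 7 6 2 4 5 1 3).

(0 7 6 2 4 5 1 3)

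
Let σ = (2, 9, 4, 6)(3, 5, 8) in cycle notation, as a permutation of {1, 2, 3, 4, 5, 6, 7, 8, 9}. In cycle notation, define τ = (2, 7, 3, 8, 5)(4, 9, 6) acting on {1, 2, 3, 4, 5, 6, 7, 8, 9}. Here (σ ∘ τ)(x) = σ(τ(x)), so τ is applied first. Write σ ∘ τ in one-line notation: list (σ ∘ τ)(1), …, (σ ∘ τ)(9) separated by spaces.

For each element, apply τ then σ: 1 → 1 → 1; 2 → 7 → 7; 3 → 8 → 3; 4 → 9 → 4; 5 → 2 → 9; 6 → 4 → 6; 7 → 3 → 5; 8 → 5 → 8; 9 → 6 → 2.
Collecting the images, σ ∘ τ = [1 7 3 4 9 6 5 8 2].

1 7 3 4 9 6 5 8 2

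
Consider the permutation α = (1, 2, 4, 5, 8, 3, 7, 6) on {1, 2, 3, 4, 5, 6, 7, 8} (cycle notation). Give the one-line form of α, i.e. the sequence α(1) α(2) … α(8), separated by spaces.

2 4 7 5 8 1 6 3

Reading each image from the cycles: 1→2, 2→4, 3→7, 4→5, 5→8, 6→1, 7→6, 8→3.
So the one-line form is 2 4 7 5 8 1 6 3.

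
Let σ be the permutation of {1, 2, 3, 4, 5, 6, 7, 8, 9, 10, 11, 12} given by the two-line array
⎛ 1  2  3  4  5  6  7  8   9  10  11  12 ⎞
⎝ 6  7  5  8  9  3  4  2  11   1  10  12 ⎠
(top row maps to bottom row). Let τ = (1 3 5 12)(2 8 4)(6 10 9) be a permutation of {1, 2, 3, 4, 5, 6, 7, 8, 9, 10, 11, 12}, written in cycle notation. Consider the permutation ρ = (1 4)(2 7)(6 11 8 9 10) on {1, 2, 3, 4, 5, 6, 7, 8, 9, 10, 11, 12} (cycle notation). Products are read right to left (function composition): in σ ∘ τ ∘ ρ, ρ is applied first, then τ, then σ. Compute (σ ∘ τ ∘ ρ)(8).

3

(σ ∘ τ ∘ ρ)(8) = σ(τ(ρ(8))). ρ(8) = 9, then τ(9) = 6, then σ(6) = 3, so the result is 3.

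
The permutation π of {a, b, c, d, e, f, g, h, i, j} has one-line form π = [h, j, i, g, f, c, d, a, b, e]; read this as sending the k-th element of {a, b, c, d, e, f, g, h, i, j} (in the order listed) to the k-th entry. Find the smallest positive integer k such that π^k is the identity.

The disjoint-cycle form of π has cycle lengths 6, 2, 2.
The order is lcm(6, 2, 2) = 6.

6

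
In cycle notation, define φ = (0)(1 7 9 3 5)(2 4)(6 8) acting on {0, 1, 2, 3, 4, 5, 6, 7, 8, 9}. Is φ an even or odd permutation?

even

The cycle lengths are 5, 2, 2, 1.
A cycle is odd iff its length is even; φ has 2 even-length cycles, so sgn(φ) = (−1)^2 and φ is even.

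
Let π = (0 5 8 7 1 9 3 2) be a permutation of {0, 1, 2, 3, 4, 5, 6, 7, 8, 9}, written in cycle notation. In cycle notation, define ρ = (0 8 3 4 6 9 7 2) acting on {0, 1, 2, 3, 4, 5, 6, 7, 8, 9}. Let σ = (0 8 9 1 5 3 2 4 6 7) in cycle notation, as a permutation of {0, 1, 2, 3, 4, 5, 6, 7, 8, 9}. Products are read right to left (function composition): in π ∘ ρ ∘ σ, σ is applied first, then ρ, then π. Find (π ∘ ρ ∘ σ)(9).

9

(π ∘ ρ ∘ σ)(9) = π(ρ(σ(9))). σ(9) = 1, then ρ(1) = 1, then π(1) = 9, so the result is 9.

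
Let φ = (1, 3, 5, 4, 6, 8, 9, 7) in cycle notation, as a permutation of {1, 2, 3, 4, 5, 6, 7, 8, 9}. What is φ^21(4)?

4 lies in the 8-cycle (1, 3, 5, 4, 6, 8, 9, 7).
On an 8-cycle, φ^8 is the identity, so φ^21 = φ^5 there (21 ≡ 5 mod 8).
Advancing 5 steps from 4: 4 → 6 → 8 → 9 → 7 → 1.

1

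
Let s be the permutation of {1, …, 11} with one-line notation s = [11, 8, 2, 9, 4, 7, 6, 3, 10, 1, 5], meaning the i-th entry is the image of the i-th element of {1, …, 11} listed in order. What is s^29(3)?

Tracing 3 → 2 → … returns to 3 after 3 steps, so 3 lies in a 3-cycle (2, 8, 3).
Powers repeat with period 3 on this cycle, and 29 mod 3 = 2, so s^29(3) = s^2(3).
Stepping 2 places around the cycle: 3 → 2 → 8.

8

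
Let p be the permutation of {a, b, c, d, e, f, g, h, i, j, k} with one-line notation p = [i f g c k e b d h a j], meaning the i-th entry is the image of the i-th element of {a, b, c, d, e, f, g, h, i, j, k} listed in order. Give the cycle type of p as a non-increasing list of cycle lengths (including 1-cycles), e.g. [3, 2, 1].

[11]

The disjoint cycles are (a, i, h, d, c, g, b, f, e, k, j), with lengths 11 in non-increasing order.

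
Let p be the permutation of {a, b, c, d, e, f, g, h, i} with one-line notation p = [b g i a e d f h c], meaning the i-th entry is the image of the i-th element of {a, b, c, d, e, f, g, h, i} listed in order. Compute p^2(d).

b

Tracing d → a → … returns to d after 5 steps, so d lies in a 5-cycle (a, b, g, f, d).
Advancing 2 steps from d: d → a → b.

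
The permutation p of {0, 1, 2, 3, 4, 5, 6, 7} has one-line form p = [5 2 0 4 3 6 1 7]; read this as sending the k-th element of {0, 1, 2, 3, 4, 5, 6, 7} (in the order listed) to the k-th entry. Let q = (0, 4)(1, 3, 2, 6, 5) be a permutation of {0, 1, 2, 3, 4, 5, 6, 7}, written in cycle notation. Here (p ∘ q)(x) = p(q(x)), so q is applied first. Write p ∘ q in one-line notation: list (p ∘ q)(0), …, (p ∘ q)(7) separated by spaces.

3 4 1 0 5 2 6 7

(p ∘ q)(x) = p(q(x)). Computing each image: p(q(0)) = p(4) = 3, p(q(1)) = p(3) = 4, p(q(2)) = p(6) = 1, p(q(3)) = p(2) = 0, p(q(4)) = p(0) = 5, p(q(5)) = p(1) = 2, p(q(6)) = p(5) = 6, p(q(7)) = p(7) = 7.
Hence p ∘ q = [3 4 1 0 5 2 6 7].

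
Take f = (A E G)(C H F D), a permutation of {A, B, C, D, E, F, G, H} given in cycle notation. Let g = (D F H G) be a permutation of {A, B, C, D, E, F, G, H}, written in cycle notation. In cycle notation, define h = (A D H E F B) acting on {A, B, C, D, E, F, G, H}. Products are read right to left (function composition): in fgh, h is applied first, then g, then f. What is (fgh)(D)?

A

Chase D: h(D) = H; g(H) = G; f(G) = A. Hence (fgh)(D) = A.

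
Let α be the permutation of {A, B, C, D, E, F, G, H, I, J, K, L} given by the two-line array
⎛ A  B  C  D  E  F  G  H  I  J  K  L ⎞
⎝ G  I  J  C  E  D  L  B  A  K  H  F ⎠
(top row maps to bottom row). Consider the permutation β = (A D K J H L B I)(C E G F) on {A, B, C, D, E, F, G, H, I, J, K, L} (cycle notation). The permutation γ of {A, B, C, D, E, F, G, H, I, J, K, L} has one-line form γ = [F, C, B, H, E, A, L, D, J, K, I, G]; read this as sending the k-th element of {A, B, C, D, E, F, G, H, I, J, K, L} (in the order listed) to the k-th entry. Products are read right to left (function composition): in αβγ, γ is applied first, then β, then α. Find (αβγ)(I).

Apply the permutations in order: γ(I) = J, then β(J) = H, then α(H) = B. So (αβγ)(I) = B.

B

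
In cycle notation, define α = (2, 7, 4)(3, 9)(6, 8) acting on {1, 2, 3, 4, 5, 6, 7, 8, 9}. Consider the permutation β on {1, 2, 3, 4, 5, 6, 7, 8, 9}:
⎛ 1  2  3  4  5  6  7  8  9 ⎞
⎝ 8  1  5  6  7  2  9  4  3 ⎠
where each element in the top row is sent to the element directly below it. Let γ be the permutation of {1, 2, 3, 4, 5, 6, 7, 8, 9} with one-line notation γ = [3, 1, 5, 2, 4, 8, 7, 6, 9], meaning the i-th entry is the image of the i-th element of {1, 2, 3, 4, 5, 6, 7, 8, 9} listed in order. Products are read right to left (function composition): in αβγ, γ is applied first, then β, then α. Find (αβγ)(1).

5

Chase 1: γ(1) = 3; β(3) = 5; α(5) = 5. Hence (αβγ)(1) = 5.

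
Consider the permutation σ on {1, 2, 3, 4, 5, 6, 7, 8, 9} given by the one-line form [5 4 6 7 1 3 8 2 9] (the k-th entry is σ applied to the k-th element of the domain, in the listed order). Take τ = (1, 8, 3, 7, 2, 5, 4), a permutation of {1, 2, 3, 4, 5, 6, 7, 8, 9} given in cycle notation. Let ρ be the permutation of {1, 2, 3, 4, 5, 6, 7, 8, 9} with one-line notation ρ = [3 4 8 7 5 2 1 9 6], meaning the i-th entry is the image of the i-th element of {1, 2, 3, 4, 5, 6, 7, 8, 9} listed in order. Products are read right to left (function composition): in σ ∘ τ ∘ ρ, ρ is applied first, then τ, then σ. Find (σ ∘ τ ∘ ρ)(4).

4

(σ ∘ τ ∘ ρ)(4) = σ(τ(ρ(4))). ρ(4) = 7, then τ(7) = 2, then σ(2) = 4, so the result is 4.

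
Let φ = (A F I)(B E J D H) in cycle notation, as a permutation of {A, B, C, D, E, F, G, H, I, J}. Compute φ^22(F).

I

F lies in the 3-cycle (A F I).
Powers repeat with period 3 on this cycle, and 22 mod 3 = 1, so φ^22(F) = φ^1(F).
Advancing 1 step from F: F → I.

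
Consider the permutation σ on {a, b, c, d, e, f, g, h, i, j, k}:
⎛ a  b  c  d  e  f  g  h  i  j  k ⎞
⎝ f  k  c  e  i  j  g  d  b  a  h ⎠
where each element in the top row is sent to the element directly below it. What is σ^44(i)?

k

Tracing i → b → … returns to i after 6 steps, so i lies in a 6-cycle (b, k, h, d, e, i).
Since the cycle has length 6, σ^44 acts on it the same as σ^2 (44 mod 6 = 2).
Advancing 2 steps from i: i → b → k.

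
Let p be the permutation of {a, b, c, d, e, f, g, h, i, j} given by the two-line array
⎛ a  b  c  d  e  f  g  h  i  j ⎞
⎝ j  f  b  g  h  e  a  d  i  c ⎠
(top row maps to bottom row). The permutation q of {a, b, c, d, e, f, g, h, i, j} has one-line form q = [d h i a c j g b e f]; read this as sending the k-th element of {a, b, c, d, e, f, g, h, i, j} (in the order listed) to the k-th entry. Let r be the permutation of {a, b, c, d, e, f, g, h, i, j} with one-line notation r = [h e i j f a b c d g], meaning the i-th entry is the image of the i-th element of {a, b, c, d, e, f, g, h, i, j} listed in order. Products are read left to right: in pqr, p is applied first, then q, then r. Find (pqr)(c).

c

Apply the permutations in order: p(c) = b, then q(b) = h, then r(h) = c. So (pqr)(c) = c.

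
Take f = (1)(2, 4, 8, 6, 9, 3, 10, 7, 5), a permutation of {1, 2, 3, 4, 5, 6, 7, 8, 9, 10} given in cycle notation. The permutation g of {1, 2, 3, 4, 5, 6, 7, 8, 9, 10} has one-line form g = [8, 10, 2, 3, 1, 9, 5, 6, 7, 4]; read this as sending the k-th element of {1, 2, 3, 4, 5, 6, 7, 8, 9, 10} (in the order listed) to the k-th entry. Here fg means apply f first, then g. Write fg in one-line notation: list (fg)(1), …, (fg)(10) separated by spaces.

8 3 4 6 10 7 1 9 2 5

(fg)(x) = g(f(x)). Computing each image: g(f(1)) = g(1) = 8, g(f(2)) = g(4) = 3, g(f(3)) = g(10) = 4, g(f(4)) = g(8) = 6, g(f(5)) = g(2) = 10, g(f(6)) = g(9) = 7, g(f(7)) = g(5) = 1, g(f(8)) = g(6) = 9, g(f(9)) = g(3) = 2, g(f(10)) = g(7) = 5.
Hence fg = [8 3 4 6 10 7 1 9 2 5].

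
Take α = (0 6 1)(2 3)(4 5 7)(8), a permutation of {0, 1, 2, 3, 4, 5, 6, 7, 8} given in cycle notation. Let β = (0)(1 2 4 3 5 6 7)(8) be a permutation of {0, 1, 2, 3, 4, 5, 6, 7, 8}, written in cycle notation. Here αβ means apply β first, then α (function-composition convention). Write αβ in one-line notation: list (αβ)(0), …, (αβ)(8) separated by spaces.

(αβ)(x) = α(β(x)). Computing each image: α(β(0)) = α(0) = 6, α(β(1)) = α(2) = 3, α(β(2)) = α(4) = 5, α(β(3)) = α(5) = 7, α(β(4)) = α(3) = 2, α(β(5)) = α(6) = 1, α(β(6)) = α(7) = 4, α(β(7)) = α(1) = 0, α(β(8)) = α(8) = 8.
Hence αβ = [6 3 5 7 2 1 4 0 8].

6 3 5 7 2 1 4 0 8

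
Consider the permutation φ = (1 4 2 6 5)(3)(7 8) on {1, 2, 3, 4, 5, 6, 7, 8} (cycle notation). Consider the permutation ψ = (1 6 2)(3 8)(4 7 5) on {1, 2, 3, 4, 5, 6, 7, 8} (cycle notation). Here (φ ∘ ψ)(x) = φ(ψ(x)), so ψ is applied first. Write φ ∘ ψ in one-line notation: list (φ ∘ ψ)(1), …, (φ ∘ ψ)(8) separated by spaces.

5 4 7 8 2 6 1 3

(φ ∘ ψ)(x) = φ(ψ(x)). Computing each image: φ(ψ(1)) = φ(6) = 5, φ(ψ(2)) = φ(1) = 4, φ(ψ(3)) = φ(8) = 7, φ(ψ(4)) = φ(7) = 8, φ(ψ(5)) = φ(4) = 2, φ(ψ(6)) = φ(2) = 6, φ(ψ(7)) = φ(5) = 1, φ(ψ(8)) = φ(3) = 3.
Hence φ ∘ ψ = [5 4 7 8 2 6 1 3].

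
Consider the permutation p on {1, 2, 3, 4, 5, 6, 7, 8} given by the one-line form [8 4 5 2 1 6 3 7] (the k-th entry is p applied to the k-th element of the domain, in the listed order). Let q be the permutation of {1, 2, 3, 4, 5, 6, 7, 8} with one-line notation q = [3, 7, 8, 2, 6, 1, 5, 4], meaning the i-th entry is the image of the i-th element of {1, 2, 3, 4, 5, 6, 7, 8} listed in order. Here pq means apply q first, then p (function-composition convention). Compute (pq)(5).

q(5) = 6, then p(6) = 6; composing gives (pq)(5) = 6.

6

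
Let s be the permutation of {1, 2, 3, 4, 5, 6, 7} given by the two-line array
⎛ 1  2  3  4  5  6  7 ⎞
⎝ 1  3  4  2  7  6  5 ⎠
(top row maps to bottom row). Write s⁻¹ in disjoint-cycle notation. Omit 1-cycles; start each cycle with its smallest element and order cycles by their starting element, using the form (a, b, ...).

The cycle decomposition of s is (2, 3, 4)(5, 7).
Reversing each cycle (and rotating so the smallest element leads) gives s⁻¹ = (2, 4, 3)(5, 7).

(2, 4, 3)(5, 7)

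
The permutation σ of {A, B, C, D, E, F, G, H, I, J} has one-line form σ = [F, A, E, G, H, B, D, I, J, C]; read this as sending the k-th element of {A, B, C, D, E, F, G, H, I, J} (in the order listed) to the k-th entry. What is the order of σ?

Writing σ as disjoint cycles, the cycle lengths are 5, 3, 2.
The order of σ is the least common multiple of its cycle lengths: lcm(5, 3, 2) = 30.

30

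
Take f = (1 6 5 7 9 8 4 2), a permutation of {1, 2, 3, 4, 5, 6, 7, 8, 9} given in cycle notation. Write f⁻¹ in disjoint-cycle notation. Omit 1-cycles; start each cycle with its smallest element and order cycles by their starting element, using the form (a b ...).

(1 2 4 8 9 7 5 6)

Inverting a permutation written in cycle notation just reverses the order within every cycle.
Reversing each cycle of f and rotating so the smallest element leads gives (1 2 4 8 9 7 5 6).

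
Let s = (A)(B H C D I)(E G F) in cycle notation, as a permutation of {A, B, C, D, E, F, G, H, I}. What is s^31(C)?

C lies in the 5-cycle (B H C D I).
On a 5-cycle, s^5 is the identity, so s^31 = s^1 there (31 ≡ 1 mod 5).
Advancing 1 step from C: C → D.

D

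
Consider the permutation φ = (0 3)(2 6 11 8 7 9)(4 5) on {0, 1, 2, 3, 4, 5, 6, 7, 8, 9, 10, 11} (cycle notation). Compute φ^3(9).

9 lies in the 6-cycle (2 6 11 8 7 9).
Stepping 3 places around the cycle: 9 → 2 → 6 → 11.

11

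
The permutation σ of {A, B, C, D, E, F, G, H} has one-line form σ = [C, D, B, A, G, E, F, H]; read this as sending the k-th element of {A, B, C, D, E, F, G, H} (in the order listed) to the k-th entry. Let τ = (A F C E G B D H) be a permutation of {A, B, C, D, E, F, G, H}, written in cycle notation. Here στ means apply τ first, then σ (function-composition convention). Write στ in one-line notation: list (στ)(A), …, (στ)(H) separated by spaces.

E A G H F B D C

For each element, apply τ then σ: A → F → E; B → D → A; C → E → G; D → H → H; E → G → F; F → C → B; G → B → D; H → A → C.
Collecting the images, στ = [E A G H F B D C].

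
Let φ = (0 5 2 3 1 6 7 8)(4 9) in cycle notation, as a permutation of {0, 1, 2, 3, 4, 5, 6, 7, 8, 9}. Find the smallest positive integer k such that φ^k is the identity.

8

The cycle type of φ is (8, 2).
The order of φ is the least common multiple of its cycle lengths: lcm(8, 2) = 8.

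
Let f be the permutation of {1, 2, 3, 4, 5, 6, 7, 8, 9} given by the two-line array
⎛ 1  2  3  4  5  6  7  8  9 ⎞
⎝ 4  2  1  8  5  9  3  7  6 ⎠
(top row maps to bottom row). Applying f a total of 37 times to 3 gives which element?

Tracing 3 → 1 → … returns to 3 after 5 steps, so 3 lies in a 5-cycle (1 4 8 7 3).
Since the cycle has length 5, f^37 acts on it the same as f^2 (37 mod 5 = 2).
Stepping 2 places around the cycle: 3 → 1 → 4.

4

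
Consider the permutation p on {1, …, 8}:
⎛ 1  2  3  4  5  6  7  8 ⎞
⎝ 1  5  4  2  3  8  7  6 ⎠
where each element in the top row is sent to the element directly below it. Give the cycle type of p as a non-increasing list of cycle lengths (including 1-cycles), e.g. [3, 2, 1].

The disjoint cycles are (1)(2 5 3 4)(6 8)(7), with lengths 4, 2, 1, 1 in non-increasing order.

[4, 2, 1, 1]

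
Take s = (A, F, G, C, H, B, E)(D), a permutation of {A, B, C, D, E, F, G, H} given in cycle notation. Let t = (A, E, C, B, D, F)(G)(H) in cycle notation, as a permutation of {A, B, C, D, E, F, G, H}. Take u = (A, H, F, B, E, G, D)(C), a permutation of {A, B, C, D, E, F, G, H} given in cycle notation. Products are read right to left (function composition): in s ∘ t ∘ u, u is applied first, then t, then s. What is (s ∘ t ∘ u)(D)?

A

Chase D: u(D) = A; t(A) = E; s(E) = A. Hence (s ∘ t ∘ u)(D) = A.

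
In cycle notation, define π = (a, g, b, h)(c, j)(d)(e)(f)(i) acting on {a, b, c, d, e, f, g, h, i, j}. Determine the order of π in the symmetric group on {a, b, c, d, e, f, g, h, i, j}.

4

The cycle type of π is (4, 2, 1, 1, 1, 1).
The order of π is the least common multiple of its cycle lengths: lcm(4, 2) = 4.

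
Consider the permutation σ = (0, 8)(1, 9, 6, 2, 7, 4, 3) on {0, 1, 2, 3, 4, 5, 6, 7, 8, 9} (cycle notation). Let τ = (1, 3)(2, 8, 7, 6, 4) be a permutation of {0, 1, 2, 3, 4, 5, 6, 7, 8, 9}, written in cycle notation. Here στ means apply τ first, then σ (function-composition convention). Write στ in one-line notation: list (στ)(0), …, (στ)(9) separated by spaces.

For each element, apply τ then σ: 0 → 0 → 8; 1 → 3 → 1; 2 → 8 → 0; 3 → 1 → 9; 4 → 2 → 7; 5 → 5 → 5; 6 → 4 → 3; 7 → 6 → 2; 8 → 7 → 4; 9 → 9 → 6.
Collecting the images, στ = [8 1 0 9 7 5 3 2 4 6].

8 1 0 9 7 5 3 2 4 6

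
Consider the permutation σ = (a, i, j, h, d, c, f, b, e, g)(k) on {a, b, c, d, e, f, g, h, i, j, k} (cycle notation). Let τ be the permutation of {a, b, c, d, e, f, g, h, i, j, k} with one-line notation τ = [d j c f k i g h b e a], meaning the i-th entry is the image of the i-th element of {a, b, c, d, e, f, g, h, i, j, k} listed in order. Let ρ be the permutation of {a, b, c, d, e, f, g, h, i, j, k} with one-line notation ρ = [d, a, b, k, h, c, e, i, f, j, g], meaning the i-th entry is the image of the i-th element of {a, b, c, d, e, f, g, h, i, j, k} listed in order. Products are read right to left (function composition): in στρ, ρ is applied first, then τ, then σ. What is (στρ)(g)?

Apply the permutations in order: ρ(g) = e, then τ(e) = k, then σ(k) = k. So (στρ)(g) = k.

k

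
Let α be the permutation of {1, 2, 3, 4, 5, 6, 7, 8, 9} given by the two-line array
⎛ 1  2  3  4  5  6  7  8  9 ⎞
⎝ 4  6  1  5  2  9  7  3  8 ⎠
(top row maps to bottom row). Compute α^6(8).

6

Tracing 8 → 3 → … returns to 8 after 8 steps, so 8 lies in an 8-cycle (1 4 5 2 6 9 8 3).
Stepping 6 places around the cycle: 8 → 3 → 1 → 4 → 5 → 2 → 6.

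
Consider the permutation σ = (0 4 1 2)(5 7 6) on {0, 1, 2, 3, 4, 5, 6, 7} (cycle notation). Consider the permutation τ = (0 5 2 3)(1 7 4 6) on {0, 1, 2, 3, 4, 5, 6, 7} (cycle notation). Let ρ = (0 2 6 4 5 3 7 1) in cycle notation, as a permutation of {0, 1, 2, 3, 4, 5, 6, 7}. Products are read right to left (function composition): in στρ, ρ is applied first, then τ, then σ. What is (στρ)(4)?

Chase 4: ρ(4) = 5; τ(5) = 2; σ(2) = 0. Hence (στρ)(4) = 0.

0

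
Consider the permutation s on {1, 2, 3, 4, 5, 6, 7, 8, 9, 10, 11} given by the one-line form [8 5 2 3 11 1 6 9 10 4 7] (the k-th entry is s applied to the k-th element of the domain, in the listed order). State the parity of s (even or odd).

even

In disjoint-cycle form the cycle lengths are 11.
A cycle of length ℓ contributes ℓ−1 transpositions, so s is a product of 10 transpositions — even.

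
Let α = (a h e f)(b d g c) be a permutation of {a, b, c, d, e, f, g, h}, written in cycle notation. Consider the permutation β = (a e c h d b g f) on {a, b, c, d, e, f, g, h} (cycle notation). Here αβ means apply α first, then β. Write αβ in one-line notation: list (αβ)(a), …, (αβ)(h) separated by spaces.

(αβ)(x) = β(α(x)). Computing each image: β(α(a)) = β(h) = d, β(α(b)) = β(d) = b, β(α(c)) = β(b) = g, β(α(d)) = β(g) = f, β(α(e)) = β(f) = a, β(α(f)) = β(a) = e, β(α(g)) = β(c) = h, β(α(h)) = β(e) = c.
Hence αβ = [d b g f a e h c].

d b g f a e h c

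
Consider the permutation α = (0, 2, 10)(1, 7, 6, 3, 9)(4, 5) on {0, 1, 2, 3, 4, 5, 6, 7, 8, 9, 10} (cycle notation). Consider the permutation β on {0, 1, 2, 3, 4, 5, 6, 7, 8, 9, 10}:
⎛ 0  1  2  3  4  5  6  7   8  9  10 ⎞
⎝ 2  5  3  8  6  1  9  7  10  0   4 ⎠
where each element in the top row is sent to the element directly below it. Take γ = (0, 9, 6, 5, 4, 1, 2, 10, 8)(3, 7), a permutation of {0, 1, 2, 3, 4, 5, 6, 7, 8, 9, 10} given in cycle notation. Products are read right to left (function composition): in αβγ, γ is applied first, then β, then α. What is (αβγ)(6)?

7

Apply the permutations in order: γ(6) = 5, then β(5) = 1, then α(1) = 7. So (αβγ)(6) = 7.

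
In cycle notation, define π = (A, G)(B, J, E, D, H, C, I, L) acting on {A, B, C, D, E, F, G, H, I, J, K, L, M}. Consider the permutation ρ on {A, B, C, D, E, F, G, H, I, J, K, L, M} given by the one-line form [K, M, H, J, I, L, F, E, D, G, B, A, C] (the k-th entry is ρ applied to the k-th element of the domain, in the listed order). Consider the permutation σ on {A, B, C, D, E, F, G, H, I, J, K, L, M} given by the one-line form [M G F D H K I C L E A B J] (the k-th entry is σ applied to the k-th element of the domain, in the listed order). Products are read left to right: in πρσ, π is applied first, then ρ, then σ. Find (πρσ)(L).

Chase L: π(L) = B; ρ(B) = M; σ(M) = J. Hence (πρσ)(L) = J.

J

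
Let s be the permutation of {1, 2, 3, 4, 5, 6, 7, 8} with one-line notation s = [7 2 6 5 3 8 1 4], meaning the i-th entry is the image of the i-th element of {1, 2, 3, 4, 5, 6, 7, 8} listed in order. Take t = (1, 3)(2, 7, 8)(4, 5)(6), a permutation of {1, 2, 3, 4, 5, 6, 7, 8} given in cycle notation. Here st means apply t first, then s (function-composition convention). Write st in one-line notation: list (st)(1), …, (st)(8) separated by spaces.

6 1 7 3 5 8 4 2

Chase each element through t then s: 1 → 3 → 6; 2 → 7 → 1; 3 → 1 → 7; 4 → 5 → 3; 5 → 4 → 5; 6 → 6 → 8; 7 → 8 → 4; 8 → 2 → 2.
So st in one-line form is 6 1 7 3 5 8 4 2.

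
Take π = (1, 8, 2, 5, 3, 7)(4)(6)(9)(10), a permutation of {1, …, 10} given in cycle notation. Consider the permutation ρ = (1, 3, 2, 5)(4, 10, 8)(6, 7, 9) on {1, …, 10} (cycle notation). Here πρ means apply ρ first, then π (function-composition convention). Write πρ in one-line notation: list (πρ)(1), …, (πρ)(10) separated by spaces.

7 3 5 10 8 1 9 4 6 2

For each element, apply ρ then π: 1 → 3 → 7; 2 → 5 → 3; 3 → 2 → 5; 4 → 10 → 10; 5 → 1 → 8; 6 → 7 → 1; 7 → 9 → 9; 8 → 4 → 4; 9 → 6 → 6; 10 → 8 → 2.
So πρ in one-line form is 7 3 5 10 8 1 9 4 6 2.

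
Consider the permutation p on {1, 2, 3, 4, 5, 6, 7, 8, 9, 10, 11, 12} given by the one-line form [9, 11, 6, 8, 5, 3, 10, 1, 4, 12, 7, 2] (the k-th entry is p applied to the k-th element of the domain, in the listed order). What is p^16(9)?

Tracing 9 → 4 → … returns to 9 after 4 steps, so 9 lies in a 4-cycle (1 9 4 8).
Since the cycle has length 4, p^16 acts on it the same as p^0 (16 mod 4 = 0).
So p^16(9) = 9.

9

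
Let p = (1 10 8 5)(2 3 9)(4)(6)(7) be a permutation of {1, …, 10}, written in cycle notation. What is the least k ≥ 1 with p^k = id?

12

The cycle type of p is (4, 3, 1, 1, 1).
The order is lcm(4, 3) = 12.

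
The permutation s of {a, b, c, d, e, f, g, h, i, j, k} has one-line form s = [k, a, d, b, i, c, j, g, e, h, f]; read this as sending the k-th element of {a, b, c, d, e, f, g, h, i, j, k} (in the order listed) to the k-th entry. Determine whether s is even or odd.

even

In disjoint-cycle form the cycle lengths are 6, 3, 2.
A cycle is odd iff its length is even; s has 2 even-length cycles, so sgn(s) = (−1)^2 and s is even.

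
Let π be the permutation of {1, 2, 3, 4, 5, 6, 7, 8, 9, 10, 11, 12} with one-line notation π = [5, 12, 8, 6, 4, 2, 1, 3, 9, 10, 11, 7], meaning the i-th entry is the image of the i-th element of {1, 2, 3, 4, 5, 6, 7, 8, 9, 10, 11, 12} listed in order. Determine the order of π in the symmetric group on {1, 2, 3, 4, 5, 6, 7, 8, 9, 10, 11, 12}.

14

The disjoint-cycle form of π has cycle lengths 7, 2, 1, 1, 1.
The order is lcm(7, 2) = 14.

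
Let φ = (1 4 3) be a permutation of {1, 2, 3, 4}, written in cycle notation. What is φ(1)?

4

Within (1 4 3), 1 ↦ 4.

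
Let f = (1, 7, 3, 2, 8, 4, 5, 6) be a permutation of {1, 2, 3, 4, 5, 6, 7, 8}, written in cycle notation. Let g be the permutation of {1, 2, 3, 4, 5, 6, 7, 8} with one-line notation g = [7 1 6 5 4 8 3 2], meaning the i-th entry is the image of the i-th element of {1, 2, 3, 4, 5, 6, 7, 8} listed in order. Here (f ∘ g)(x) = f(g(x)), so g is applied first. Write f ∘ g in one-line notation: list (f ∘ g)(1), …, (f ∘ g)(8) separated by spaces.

(f ∘ g)(x) = f(g(x)). Computing each image: f(g(1)) = f(7) = 3, f(g(2)) = f(1) = 7, f(g(3)) = f(6) = 1, f(g(4)) = f(5) = 6, f(g(5)) = f(4) = 5, f(g(6)) = f(8) = 4, f(g(7)) = f(3) = 2, f(g(8)) = f(2) = 8.
Hence f ∘ g = [3 7 1 6 5 4 2 8].

3 7 1 6 5 4 2 8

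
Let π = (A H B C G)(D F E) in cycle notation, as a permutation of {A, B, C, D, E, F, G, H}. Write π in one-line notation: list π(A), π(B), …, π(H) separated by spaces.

Image by image: A→H, B→C, C→G, D→F, E→D, F→E, G→A, H→B.
Listing these in domain order gives H C G F D E A B.

H C G F D E A B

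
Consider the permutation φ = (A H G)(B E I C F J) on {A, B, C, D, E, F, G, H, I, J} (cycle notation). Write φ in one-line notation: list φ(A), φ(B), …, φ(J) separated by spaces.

Each element maps to the next entry in its cycle (wrapping to the front): A↦H, B↦E, C↦F, D↦D, E↦I, F↦J, G↦A, H↦G, I↦C, J↦B.
Listing these in domain order gives H E F D I J A G C B.

H E F D I J A G C B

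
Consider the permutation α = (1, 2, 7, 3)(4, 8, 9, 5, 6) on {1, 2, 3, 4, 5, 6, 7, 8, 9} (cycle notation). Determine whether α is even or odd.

The cycle lengths are 5, 4.
A cycle of length ℓ contributes ℓ−1 transpositions, so α is a product of 4 + 3 = 7 transpositions — odd.

odd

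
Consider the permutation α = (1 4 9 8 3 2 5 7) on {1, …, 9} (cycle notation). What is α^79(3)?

8

3 lies in the 8-cycle (1 4 9 8 3 2 5 7).
Powers repeat with period 8 on this cycle, and 79 mod 8 = 7, so α^79(3) = α^7(3).
Advancing 7 steps from 3: 3 → 2 → 5 → 7 → 1 → 4 → 9 → 8.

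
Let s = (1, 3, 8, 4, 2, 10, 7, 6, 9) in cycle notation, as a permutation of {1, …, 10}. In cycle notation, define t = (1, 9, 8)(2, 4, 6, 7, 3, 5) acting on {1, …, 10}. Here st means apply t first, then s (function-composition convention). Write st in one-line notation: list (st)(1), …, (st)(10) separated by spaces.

1 2 5 9 10 6 8 3 4 7

Chase each element through t then s: 1 → 9 → 1; 2 → 4 → 2; 3 → 5 → 5; 4 → 6 → 9; 5 → 2 → 10; 6 → 7 → 6; 7 → 3 → 8; 8 → 1 → 3; 9 → 8 → 4; 10 → 10 → 7.
So st in one-line form is 1 2 5 9 10 6 8 3 4 7.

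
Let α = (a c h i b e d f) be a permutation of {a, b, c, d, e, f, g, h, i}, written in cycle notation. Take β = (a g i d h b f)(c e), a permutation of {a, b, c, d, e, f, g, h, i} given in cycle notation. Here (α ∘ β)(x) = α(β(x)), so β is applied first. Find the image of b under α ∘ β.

β(b) = f, then α(f) = a; composing gives (α ∘ β)(b) = a.

a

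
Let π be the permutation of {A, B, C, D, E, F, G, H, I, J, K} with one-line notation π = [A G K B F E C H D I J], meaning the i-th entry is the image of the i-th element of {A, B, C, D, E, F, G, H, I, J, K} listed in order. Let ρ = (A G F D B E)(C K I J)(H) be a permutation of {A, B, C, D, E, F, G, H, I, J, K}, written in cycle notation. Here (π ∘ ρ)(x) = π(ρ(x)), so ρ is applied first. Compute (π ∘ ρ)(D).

First apply ρ: ρ(D) = B, then π(B) = G. Thus (π ∘ ρ)(D) = G.

G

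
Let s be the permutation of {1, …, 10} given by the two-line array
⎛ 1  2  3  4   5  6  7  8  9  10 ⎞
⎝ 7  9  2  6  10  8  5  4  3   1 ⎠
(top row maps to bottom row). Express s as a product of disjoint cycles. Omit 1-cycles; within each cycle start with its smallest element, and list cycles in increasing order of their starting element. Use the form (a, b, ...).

Start at 1 and follow images: 1 → 7 → 5 → 10 → 1, giving the cycle (1, 7, 5, 10).
Continuing from each remaining unvisited element yields (1, 7, 5, 10)(2, 9, 3)(4, 6, 8).

(1, 7, 5, 10)(2, 9, 3)(4, 6, 8)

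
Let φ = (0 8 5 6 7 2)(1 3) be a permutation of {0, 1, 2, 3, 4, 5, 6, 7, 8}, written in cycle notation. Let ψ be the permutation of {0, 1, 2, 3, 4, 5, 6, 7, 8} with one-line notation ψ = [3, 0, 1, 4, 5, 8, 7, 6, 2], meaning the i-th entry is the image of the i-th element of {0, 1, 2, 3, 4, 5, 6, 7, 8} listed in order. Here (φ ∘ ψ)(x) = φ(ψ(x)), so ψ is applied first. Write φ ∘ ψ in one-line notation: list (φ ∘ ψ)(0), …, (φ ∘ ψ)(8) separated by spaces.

1 8 3 4 6 5 2 7 0

Chase each element through ψ then φ: 0 → 3 → 1; 1 → 0 → 8; 2 → 1 → 3; 3 → 4 → 4; 4 → 5 → 6; 5 → 8 → 5; 6 → 7 → 2; 7 → 6 → 7; 8 → 2 → 0.
So φ ∘ ψ in one-line form is 1 8 3 4 6 5 2 7 0.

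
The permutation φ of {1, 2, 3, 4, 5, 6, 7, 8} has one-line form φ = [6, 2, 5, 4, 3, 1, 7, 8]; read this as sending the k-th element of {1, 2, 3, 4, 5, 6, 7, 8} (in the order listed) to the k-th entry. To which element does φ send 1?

6

1 is element number 1 of the domain, and entry number 1 of the one-line form is 6, so φ(1) = 6.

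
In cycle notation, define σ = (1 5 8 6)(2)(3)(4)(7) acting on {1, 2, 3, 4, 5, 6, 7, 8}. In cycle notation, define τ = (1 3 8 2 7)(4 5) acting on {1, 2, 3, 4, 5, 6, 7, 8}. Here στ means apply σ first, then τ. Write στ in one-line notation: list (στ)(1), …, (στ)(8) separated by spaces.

4 7 8 5 2 3 1 6

For each element, apply σ then τ: 1 → 5 → 4; 2 → 2 → 7; 3 → 3 → 8; 4 → 4 → 5; 5 → 8 → 2; 6 → 1 → 3; 7 → 7 → 1; 8 → 6 → 6.
Collecting the images, στ = [4 7 8 5 2 3 1 6].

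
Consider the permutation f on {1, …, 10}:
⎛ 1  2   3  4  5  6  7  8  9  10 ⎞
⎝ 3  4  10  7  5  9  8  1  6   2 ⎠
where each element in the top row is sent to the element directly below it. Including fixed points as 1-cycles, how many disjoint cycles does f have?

The cycle decomposition is (1, 3, 10, 2, 4, 7, 8)(5)(6, 9), which has 3 cycles (counting 1-cycles).

3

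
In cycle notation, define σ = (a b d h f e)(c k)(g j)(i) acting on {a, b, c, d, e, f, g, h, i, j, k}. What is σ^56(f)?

a

f lies in the 6-cycle (a b d h f e).
Powers repeat with period 6 on this cycle, and 56 mod 6 = 2, so σ^56(f) = σ^2(f).
Stepping 2 places around the cycle: f → e → a.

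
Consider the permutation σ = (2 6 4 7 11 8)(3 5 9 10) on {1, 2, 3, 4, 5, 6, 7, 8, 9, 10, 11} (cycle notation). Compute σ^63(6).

11

6 lies in the 6-cycle (2 6 4 7 11 8).
Powers repeat with period 6 on this cycle, and 63 mod 6 = 3, so σ^63(6) = σ^3(6).
Stepping 3 places around the cycle: 6 → 4 → 7 → 11.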